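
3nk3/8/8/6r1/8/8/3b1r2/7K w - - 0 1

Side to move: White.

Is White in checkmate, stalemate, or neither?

White to move; white king on h1.
In check: no.
King squares — g1: attacked by Rg5; g2: attacked by Rf2; h2: attacked by Rf2.
Legal moves for White: none.
Not in check and no legal moves → stalemate.

stalemate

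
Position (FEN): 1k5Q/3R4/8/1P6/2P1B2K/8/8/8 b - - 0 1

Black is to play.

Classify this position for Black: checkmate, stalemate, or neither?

Black to move; black king on b8.
In check: yes, from the white queen on h8.
King squares — a7: attacked by Rd7; b7: attacked by Be4; c7: attacked by Rd7; a8: attacked by Be4; c8: attacked by Qh8.
Legal moves for Black: none.
In check with no legal moves → checkmate.

checkmate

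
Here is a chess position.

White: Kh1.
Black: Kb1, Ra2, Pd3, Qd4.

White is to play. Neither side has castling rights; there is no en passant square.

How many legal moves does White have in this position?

White to move; king on h1.
In check: no.
Legal moves: none.
Count: 0.

0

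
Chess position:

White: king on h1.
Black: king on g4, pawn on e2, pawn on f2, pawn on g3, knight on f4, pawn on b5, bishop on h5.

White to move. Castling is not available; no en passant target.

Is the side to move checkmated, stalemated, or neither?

White to move; white king on h1.
In check: no.
King squares — g1: attacked by Pf2; g2: attacked by Nf4; h2: attacked by Pg3.
Legal moves for White: none.
Not in check and no legal moves → stalemate.

stalemate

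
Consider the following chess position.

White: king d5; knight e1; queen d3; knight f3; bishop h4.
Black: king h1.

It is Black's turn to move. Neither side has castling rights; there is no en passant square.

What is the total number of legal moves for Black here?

Black to move; king on h1.
In check: no.
Legal moves: none.
Count: 0.

0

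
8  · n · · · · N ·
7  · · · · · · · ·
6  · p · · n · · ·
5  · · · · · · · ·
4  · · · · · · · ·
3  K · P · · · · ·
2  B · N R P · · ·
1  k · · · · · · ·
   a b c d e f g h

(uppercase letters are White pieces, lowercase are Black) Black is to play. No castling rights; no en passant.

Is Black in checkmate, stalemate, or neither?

Black to move; black king on a1.
In check: yes, from the white knight on c2.
King squares — b1: attacked by Ba2; a2: attacked by Ka3; b2: attacked by Ka3.
Legal moves for Black: none.
In check with no legal moves → checkmate.

checkmate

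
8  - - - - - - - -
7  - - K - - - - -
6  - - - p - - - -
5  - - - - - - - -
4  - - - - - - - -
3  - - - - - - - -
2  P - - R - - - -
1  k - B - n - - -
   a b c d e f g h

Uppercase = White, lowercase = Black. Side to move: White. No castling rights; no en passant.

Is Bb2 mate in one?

After Bb2: black king on a1; in check: yes, from the white bishop on b2.
Black has 2 legal replies: Kxa2, Kb1.
In check but a legal move exists → not checkmate.

no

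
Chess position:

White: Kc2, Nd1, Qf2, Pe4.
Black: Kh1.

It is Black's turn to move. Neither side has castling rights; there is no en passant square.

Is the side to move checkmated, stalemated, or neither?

Black to move; black king on h1.
In check: no.
King squares — g1: attacked by Qf2; g2: attacked by Qf2; h2: attacked by Qf2.
Legal moves for Black: none.
Not in check and no legal moves → stalemate.

stalemate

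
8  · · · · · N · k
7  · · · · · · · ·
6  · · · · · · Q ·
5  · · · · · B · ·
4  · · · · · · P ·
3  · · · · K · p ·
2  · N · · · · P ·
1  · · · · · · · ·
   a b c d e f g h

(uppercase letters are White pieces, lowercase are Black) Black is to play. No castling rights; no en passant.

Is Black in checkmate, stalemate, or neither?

stalemate

Black to move; black king on h8.
In check: no.
King squares — g7: attacked by Qg6; h7: attacked by Qg6; g8: attacked by Qg6.
Legal moves for Black: none.
Not in check and no legal moves → stalemate.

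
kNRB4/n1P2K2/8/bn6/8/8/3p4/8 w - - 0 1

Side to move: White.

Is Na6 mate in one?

After Na6: black king on a8; in check: yes, from the white rook on c8.
Black has 2 legal replies: Kb7, Nxc8.
In check but a legal move exists → not checkmate.

no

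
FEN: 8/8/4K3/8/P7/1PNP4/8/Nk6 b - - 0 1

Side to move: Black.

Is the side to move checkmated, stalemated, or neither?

Black to move; black king on b1.
In check: yes, from the white knight on c3.
Legal moves for Black: Kb2, Kc1, Kxa1.
Black is in check but has 3 legal moves → neither.

neither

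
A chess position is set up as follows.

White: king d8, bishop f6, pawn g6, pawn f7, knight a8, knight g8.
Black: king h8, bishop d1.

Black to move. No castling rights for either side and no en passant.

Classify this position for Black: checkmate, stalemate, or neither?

checkmate

Black to move; black king on h8.
In check: yes, from the white bishop on f6.
King squares — g7: attacked by Bf6; h7: attacked by Pg6; g8: attacked by Pf7.
Legal moves for Black: none.
In check with no legal moves → checkmate.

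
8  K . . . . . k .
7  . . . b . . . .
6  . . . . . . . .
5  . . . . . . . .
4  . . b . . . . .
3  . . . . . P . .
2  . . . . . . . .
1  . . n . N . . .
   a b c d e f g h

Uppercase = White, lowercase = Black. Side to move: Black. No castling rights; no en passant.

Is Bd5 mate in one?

After Bd5: white king on a8; in check: yes, from the black bishop on d5.
White has 2 legal replies: Kb8, Ka7.
In check but a legal move exists → not checkmate.

no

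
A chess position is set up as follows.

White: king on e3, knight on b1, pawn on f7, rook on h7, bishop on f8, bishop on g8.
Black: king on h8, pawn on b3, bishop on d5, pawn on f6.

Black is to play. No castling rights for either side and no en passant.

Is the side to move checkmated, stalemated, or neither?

Black to move; black king on h8.
In check: yes, from the white rook on h7.
King squares — g7: attacked by Rh7; h7: attacked by Bg8; g8: attacked by Pf7.
Legal moves for Black: none.
In check with no legal moves → checkmate.

checkmate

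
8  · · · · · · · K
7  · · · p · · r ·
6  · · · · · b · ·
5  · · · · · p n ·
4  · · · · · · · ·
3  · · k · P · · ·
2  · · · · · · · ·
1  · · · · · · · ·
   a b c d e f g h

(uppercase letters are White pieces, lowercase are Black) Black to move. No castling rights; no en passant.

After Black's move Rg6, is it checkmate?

yes

After Rg6: white king on h8; in check: yes, from the black bishop on f6.
King squares — g7: attacked by Bf6; h7: attacked by Ng5; g8: attacked by Rg6.
White has no legal moves → checkmate.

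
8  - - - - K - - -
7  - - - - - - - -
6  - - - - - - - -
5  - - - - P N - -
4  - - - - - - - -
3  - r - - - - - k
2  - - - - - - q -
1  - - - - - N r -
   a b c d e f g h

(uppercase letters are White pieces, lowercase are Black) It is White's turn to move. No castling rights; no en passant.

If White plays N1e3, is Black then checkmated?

no

After N1e3: black king on h3; in check: no.
Black is not in check, so this cannot be checkmate.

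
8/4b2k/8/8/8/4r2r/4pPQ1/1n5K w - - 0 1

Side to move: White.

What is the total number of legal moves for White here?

White to move; king on h1.
In check: yes, from the black rook on h3.
Legal moves: Kg1, Qxh3+, Qh2.
Count: 3.

3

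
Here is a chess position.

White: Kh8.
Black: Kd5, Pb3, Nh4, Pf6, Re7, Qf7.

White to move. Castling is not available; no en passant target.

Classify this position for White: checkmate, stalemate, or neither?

stalemate

White to move; white king on h8.
In check: no.
King squares — g7: attacked by Qf7; h7: attacked by Qf7; g8: attacked by Qf7.
Legal moves for White: none.
Not in check and no legal moves → stalemate.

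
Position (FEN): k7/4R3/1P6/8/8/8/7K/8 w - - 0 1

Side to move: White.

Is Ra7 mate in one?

no

After Ra7: black king on a8; in check: yes, from the white rook on a7.
Black has 1 legal reply: Kb8.
In check but a legal move exists → not checkmate.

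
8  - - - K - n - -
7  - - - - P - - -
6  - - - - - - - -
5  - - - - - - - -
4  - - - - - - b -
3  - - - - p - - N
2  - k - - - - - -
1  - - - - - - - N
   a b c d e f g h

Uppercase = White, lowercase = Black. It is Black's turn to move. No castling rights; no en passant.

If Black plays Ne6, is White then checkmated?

After Ne6: white king on d8; in check: yes, from the black knight on e6.
White has 3 legal replies: Ke8, Kc8, Kd7.
In check but a legal move exists → not checkmate.

no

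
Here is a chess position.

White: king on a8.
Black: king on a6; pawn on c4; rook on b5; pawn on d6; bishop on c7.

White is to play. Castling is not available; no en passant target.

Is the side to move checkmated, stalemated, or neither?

stalemate

White to move; white king on a8.
In check: no.
King squares — a7: attacked by Ka6; b7: attacked by Rb5; b8: attacked by Rb5.
Legal moves for White: none.
Not in check and no legal moves → stalemate.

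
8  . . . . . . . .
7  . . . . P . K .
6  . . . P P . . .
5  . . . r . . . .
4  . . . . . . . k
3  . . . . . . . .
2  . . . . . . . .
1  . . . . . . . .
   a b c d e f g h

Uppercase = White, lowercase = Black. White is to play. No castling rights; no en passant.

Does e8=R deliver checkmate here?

After e8=R: black king on h4; in check: no.
Black is not in check, so this cannot be checkmate.

no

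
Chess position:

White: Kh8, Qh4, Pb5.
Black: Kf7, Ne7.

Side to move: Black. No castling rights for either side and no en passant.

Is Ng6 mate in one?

no

After Ng6: white king on h8; in check: yes, from the black knight on g6.
White has 1 legal reply: Kh7.
In check but a legal move exists → not checkmate.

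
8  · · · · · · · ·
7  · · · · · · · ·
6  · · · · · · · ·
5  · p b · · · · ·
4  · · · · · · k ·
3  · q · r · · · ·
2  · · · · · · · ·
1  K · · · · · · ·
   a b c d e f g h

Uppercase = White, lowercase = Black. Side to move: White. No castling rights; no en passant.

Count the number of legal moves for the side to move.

0

White to move; king on a1.
In check: no.
Legal moves: none.
Count: 0.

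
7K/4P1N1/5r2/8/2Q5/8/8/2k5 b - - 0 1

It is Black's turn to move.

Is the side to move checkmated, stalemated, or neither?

Black to move; black king on c1.
In check: yes, from the white queen on c4.
King squares — b1: available; d1: available; b2: available; c2: attacked by Qc4; d2: available.
Legal moves for Black: Kd2, Kb2, Kd1, Kb1.
Black is in check but has 4 legal moves → neither.

neither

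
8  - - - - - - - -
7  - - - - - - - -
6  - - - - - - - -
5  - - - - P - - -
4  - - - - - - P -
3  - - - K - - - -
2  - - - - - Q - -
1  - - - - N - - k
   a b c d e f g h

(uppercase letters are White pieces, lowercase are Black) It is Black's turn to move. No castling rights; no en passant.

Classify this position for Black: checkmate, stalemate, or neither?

Black to move; black king on h1.
In check: no.
King squares — g1: attacked by Qf2; g2: attacked by Ne1; h2: attacked by Qf2.
Legal moves for Black: none.
Not in check and no legal moves → stalemate.

stalemate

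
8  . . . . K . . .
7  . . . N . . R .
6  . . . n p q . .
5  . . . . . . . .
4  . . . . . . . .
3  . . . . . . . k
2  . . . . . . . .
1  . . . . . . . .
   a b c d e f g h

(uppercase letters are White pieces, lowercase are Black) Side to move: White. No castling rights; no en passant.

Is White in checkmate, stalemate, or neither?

White to move; white king on e8.
In check: yes, from the black knight on d6.
King squares — d7: own knight; e7: attacked by Qf6; f7: attacked by Nd6; d8: attacked by Qf6; f8: attacked by Qf6.
Legal moves for White: none.
In check with no legal moves → checkmate.

checkmate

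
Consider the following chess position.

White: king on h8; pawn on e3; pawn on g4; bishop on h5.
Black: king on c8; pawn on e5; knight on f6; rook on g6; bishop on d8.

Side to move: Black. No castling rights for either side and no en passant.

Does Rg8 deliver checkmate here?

After Rg8: white king on h8; in check: yes, from the black rook on g8.
King squares — g7: attacked by Rg8; h7: attacked by Nf6; g8: attacked by Nf6.
White has no legal moves → checkmate.

yes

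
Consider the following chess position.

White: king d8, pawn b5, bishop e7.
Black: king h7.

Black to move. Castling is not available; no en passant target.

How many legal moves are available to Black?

Black to move; king on h7.
In check: no.
Legal moves: Kh8, Kg8, Kg7, Kh6, Kg6.
Count: 5.

5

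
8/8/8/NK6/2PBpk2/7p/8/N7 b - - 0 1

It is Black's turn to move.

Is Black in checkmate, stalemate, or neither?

Black to move; black king on f4.
In check: no.
Legal moves for Black: Kg5, Kf5, Kg4, Kg3, Kf3, e3, h2.
Black has 7 legal moves and is not in check → neither.

neither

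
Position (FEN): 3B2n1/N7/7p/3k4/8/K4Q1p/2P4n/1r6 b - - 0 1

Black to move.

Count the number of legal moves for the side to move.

Black to move; king on d5.
In check: yes, from the white queen on f3.
Legal moves: Ke6, Kd6, Ke5, Kc5, Kd4, Kc4, Nxf3.
Count: 7.

7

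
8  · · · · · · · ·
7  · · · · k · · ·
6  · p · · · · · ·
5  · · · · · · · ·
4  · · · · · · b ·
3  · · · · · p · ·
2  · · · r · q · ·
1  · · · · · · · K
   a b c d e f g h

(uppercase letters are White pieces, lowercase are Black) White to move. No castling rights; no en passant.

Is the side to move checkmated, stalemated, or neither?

stalemate

White to move; white king on h1.
In check: no.
King squares — g1: attacked by Qf2; g2: attacked by Qf2; h2: attacked by Qf2.
Legal moves for White: none.
Not in check and no legal moves → stalemate.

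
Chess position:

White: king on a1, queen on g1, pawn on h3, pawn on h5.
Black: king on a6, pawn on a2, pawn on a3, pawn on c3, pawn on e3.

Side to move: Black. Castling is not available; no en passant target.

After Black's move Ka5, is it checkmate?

After Ka5: white king on a1; in check: no.
White is not in check, so this cannot be checkmate.

no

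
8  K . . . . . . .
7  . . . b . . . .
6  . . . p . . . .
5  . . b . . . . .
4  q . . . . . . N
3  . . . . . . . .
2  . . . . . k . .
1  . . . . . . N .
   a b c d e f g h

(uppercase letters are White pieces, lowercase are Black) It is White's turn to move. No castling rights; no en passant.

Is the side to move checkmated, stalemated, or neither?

neither

White to move; white king on a8.
In check: yes, from the black queen on a4.
Legal moves for White: Kb8, Kb7.
White is in check but has 2 legal moves → neither.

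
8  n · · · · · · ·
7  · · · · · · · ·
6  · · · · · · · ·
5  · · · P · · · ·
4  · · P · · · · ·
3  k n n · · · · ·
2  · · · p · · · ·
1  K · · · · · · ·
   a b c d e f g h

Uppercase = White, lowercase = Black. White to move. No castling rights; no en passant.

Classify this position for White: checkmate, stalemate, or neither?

checkmate

White to move; white king on a1.
In check: yes, from the black knight on b3.
King squares — b1: attacked by Nc3; a2: attacked by Ka3; b2: attacked by Ka3.
Legal moves for White: none.
In check with no legal moves → checkmate.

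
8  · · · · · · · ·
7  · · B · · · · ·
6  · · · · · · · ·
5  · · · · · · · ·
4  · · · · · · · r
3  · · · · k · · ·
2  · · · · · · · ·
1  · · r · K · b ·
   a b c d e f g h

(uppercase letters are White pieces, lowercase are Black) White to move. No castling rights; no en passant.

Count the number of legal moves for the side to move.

White to move; king on e1.
In check: yes, from the black rook on c1.
Legal moves: none.
Count: 0.

0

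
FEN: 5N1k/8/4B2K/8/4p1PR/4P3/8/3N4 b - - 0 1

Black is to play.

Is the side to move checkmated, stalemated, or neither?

stalemate

Black to move; black king on h8.
In check: no.
King squares — g7: attacked by Kh6; h7: attacked by Kh6; g8: attacked by Be6.
Legal moves for Black: none.
Not in check and no legal moves → stalemate.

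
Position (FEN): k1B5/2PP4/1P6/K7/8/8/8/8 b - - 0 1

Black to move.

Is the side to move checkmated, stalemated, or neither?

stalemate

Black to move; black king on a8.
In check: no.
King squares — a7: attacked by Pb6; b7: attacked by Bc8; b8: attacked by Pc7.
Legal moves for Black: none.
Not in check and no legal moves → stalemate.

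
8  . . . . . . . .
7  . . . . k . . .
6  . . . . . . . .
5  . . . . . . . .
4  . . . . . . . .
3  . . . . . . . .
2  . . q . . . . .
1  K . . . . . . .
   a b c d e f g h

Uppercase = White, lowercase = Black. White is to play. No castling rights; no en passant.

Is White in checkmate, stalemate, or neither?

stalemate

White to move; white king on a1.
In check: no.
King squares — b1: attacked by Qc2; a2: attacked by Qc2; b2: attacked by Qc2.
Legal moves for White: none.
Not in check and no legal moves → stalemate.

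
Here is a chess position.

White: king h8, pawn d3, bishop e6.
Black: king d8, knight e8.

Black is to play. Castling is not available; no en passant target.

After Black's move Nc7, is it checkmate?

no

After Nc7: white king on h8; in check: no.
White is not in check, so this cannot be checkmate.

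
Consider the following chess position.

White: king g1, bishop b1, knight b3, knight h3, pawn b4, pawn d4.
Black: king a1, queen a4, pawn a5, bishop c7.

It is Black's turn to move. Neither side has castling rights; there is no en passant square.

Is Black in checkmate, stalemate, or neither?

neither

Black to move; black king on a1.
In check: yes, from the white knight on b3.
Legal moves for Black: Kb2, Kxb1, Qxb3.
Black is in check but has 3 legal moves → neither.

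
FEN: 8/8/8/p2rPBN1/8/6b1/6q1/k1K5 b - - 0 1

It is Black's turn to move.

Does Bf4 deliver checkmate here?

After Bf4: white king on c1; in check: yes, from the black bishop on f4.
King squares — b1: attacked by Ka1; d1: attacked by Rd5; b2: attacked by Ka1; c2: attacked by Qg2; d2: attacked by Qg2.
White has no legal moves → checkmate.

yes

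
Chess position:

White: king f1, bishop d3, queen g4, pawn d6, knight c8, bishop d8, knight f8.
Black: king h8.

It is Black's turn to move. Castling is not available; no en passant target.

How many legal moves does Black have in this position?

Black to move; king on h8.
In check: no.
Legal moves: none.
Count: 0.

0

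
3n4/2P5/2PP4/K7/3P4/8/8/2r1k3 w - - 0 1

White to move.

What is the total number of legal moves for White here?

White to move; king on a5.
In check: no.
Legal moves: Kb6, Ka6, Kb5, Kb4, Ka4, cxd8=Q, cxd8=R, cxd8=B, cxd8=N, c8=Q, c8=R, c8=B, c8=N, d7, d5.
Count: 15.

15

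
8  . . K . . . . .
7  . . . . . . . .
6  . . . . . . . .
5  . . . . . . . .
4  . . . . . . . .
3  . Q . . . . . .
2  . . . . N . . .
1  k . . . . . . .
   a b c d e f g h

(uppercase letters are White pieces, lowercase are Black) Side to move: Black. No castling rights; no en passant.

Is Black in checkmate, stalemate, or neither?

Black to move; black king on a1.
In check: no.
King squares — b1: attacked by Qb3; a2: attacked by Qb3; b2: attacked by Qb3.
Legal moves for Black: none.
Not in check and no legal moves → stalemate.

stalemate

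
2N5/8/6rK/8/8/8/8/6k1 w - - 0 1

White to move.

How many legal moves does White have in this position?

White to move; king on h6.
In check: yes, from the black rook on g6.
Legal moves: Kh7, Kxg6, Kh5.
Count: 3.

3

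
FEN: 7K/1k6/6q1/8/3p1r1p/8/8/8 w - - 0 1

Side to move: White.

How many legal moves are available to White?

0

White to move; king on h8.
In check: no.
Legal moves: none.
Count: 0.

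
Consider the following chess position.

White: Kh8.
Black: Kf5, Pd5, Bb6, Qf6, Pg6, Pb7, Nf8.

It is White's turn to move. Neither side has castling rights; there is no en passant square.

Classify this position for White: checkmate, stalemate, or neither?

neither

White to move; white king on h8.
In check: yes, from the black queen on f6.
King squares — g7: attacked by Qf6; h7: attacked by Nf8; g8: available.
Legal moves for White: Kg8.
White is in check but has 1 legal move → neither.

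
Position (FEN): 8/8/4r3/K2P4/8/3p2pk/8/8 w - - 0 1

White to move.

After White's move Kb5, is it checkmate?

no

After Kb5: black king on h3; in check: no.
Black is not in check, so this cannot be checkmate.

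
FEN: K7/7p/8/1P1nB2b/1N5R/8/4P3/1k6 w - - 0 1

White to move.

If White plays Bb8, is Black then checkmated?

After Bb8: black king on b1; in check: no.
Black is not in check, so this cannot be checkmate.

no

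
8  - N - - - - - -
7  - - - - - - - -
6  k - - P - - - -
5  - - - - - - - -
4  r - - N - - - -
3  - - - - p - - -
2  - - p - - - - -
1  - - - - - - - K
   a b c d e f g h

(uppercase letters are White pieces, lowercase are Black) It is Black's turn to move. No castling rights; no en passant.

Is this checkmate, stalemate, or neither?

Black to move; black king on a6.
In check: yes, from the white knight on b8.
King squares — a5: available; b5: attacked by Nd4; b6: available; a7: available; b7: available.
Legal moves for Black: Kb7, Ka7, Kb6, Ka5.
Black is in check but has 4 legal moves → neither.

neither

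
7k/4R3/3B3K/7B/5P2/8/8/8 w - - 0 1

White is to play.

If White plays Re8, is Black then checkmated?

yes

After Re8: black king on h8; in check: yes, from the white rook on e8.
King squares — g7: attacked by Kh6; h7: attacked by Kh6; g8: attacked by Re8.
Black has no legal moves → checkmate.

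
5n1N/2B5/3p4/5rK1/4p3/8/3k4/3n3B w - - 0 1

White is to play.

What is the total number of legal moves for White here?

4

White to move; king on g5.
In check: yes, from the black rook on f5.
Legal moves: Kh6, Kxf5, Kh4, Kg4.
Count: 4.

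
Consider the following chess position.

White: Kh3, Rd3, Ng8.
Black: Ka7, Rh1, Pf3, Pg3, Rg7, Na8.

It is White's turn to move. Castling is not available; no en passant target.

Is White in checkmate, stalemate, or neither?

White to move; white king on h3.
In check: yes, from the black rook on h1.
King squares — g2: attacked by Pf3; h2: attacked by Rh1; g3: attacked by Rg7; g4: attacked by Rg7; h4: attacked by Rh1.
Legal moves for White: none.
In check with no legal moves → checkmate.

checkmate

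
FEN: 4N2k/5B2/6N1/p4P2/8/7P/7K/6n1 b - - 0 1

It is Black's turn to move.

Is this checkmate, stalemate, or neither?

Black to move; black king on h8.
In check: yes, from the white knight on g6.
King squares — g7: attacked by Ne8; h7: available; g8: attacked by Bf7.
Legal moves for Black: Kh7.
Black is in check but has 1 legal move → neither.

neither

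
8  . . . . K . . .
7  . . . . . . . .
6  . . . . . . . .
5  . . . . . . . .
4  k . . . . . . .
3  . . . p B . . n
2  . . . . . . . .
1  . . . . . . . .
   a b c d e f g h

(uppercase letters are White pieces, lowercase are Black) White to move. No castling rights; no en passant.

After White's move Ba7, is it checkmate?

no

After Ba7: black king on a4; in check: no.
Black is not in check, so this cannot be checkmate.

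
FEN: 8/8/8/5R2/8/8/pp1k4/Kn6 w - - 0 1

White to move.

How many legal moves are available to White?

2

White to move; king on a1.
In check: yes, from the black pawn on b2.
Legal moves: Kxb2, Kxa2.
Count: 2.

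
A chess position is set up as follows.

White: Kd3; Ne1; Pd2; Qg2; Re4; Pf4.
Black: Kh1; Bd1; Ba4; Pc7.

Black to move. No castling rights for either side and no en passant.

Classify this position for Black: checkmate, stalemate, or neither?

checkmate

Black to move; black king on h1.
In check: yes, from the white queen on g2.
King squares — g1: attacked by Qg2; g2: attacked by Ne1; h2: attacked by Qg2.
Legal moves for Black: none.
In check with no legal moves → checkmate.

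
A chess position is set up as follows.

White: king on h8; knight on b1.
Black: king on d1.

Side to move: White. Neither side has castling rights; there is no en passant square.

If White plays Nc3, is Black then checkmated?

After Nc3: black king on d1; in check: yes, from the white knight on c3.
Black has 4 legal replies: Kd2, Kc2, Ke1, Kc1.
In check but a legal move exists → not checkmate.

no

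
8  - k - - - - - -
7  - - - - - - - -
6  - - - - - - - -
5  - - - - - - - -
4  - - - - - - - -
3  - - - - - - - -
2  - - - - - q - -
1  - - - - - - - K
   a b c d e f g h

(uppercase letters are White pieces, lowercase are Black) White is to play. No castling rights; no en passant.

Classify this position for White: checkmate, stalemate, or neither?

White to move; white king on h1.
In check: no.
King squares — g1: attacked by Qf2; g2: attacked by Qf2; h2: attacked by Qf2.
Legal moves for White: none.
Not in check and no legal moves → stalemate.

stalemate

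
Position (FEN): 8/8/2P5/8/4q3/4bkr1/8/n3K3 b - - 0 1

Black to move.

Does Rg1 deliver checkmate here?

yes

After Rg1: white king on e1; in check: yes, from the black rook on g1.
King squares — d1: attacked by Rg1; f1: attacked by Rg1; d2: attacked by Be3; e2: attacked by Kf3; f2: attacked by Be3.
White has no legal moves → checkmate.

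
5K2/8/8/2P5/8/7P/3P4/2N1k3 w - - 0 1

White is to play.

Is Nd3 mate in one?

After Nd3: black king on e1; in check: yes, from the white knight on d3.
Black has 4 legal replies: Ke2, Kxd2, Kf1, Kd1.
In check but a legal move exists → not checkmate.

no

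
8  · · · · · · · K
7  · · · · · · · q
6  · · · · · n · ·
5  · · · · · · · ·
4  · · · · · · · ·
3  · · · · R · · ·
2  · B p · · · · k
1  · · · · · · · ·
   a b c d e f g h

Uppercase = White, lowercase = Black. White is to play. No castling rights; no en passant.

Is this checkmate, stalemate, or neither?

White to move; white king on h8.
In check: yes, from the black queen on h7.
King squares — g7: attacked by Qh7; h7: attacked by Nf6; g8: attacked by Nf6.
Legal moves for White: none.
In check with no legal moves → checkmate.

checkmate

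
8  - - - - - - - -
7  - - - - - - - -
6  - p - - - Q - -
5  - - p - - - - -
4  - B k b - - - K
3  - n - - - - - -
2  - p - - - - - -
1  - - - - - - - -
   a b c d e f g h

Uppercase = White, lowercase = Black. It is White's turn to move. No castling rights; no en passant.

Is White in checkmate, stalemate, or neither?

White to move; white king on h4.
In check: no.
Legal moves for White include: Qh8, Qf8, Qd8, Qg7, Qf7+, Qe7, Qh6, Qg6, Qe6+, Qd6, Qc6, Qxb6, Qg5, Qf5, Qe5, Qf4, Qxd4+, Qf3, ... (list truncated; more exist).
White has legal moves and is not in check → neither.

neither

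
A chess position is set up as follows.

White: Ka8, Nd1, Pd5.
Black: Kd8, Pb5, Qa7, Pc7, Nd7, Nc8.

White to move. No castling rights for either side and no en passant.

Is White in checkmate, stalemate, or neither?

checkmate

White to move; white king on a8.
In check: yes, from the black queen on a7.
King squares — a7: attacked by Nc8; b7: attacked by Qa7; b8: attacked by Qa7.
Legal moves for White: none.
In check with no legal moves → checkmate.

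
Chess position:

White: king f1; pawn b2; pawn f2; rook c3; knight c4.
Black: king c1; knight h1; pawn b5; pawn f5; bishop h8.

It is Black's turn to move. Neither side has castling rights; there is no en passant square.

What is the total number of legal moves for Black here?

3

Black to move; king on c1.
In check: yes, from the white rook on c3.
Legal moves: Kd1, Kb1, Bxc3.
Count: 3.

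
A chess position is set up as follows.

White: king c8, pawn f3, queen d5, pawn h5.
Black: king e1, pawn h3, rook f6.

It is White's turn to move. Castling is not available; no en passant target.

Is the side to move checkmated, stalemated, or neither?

White to move; white king on c8.
In check: no.
Legal moves for White include: Kd8, Kb8, Kd7, Kc7, Kb7, Qg8, Qd8, Qa8, Qf7, Qd7, Qb7, Qe6+, Qd6, Qc6, Qg5, Qf5, Qe5+, Qc5, ... (list truncated; more exist).
White has legal moves and is not in check → neither.

neither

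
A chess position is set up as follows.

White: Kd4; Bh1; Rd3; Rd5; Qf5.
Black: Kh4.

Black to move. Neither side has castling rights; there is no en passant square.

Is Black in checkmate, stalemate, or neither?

stalemate

Black to move; black king on h4.
In check: no.
King squares — g3: attacked by Rd3; h3: attacked by Rd3; g4: attacked by Qf5; g5: attacked by Qf5; h5: attacked by Qf5.
Legal moves for Black: none.
Not in check and no legal moves → stalemate.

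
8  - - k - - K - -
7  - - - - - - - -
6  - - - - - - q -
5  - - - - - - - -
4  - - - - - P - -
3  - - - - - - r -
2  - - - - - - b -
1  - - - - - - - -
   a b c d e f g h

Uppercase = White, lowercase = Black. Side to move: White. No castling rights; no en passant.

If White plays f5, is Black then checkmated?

After f5: black king on c8; in check: no.
Black is not in check, so this cannot be checkmate.

no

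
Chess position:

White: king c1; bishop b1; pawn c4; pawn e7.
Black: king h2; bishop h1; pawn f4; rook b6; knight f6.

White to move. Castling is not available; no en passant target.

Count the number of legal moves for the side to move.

15

White to move; king on c1.
In check: no.
Legal moves: Kd2, Kc2, Kd1, Bh7, Bg6, Bf5, Be4, Bd3, Bc2, Ba2, e8=Q, e8=R, e8=B, e8=N, c5.
Count: 15.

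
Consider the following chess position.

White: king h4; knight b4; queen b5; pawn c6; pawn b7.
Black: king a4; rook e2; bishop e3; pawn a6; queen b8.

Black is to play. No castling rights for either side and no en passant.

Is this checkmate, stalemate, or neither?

neither

Black to move; black king on a4.
In check: yes, from the white queen on b5.
King squares — a3: available; b3: available; b4: attacked by Qb5; a5: attacked by Qb5; b5: available.
Legal moves for Black: Kxb5, Kb3, Ka3, axb5.
Black is in check but has 4 legal moves → neither.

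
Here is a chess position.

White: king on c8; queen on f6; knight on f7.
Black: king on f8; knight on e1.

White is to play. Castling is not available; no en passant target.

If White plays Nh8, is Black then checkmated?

After Nh8: black king on f8; in check: yes, from the white queen on f6.
Black has 2 legal replies: Kg8, Ke8.
In check but a legal move exists → not checkmate.

no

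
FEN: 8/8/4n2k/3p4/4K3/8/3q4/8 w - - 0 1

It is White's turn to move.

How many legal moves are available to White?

3

White to move; king on e4.
In check: yes, from the black pawn on d5.
Legal moves: Kf5, Ke5, Kf3.
Count: 3.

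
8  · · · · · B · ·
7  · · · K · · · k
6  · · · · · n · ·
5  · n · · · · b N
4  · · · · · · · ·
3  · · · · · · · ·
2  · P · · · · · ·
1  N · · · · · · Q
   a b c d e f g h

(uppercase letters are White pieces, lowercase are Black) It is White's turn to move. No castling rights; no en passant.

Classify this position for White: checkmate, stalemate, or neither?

neither

White to move; white king on d7.
In check: yes, from the black knight on f6.
King squares — c6: available; d6: attacked by Nb5; e6: available; c7: attacked by Nb5; e7: available; c8: available; d8: available; e8: attacked by Nf6.
Legal moves for White: Kd8, Kc8, Ke7, Ke6, Kc6, Nxf6+.
White is in check but has 6 legal moves → neither.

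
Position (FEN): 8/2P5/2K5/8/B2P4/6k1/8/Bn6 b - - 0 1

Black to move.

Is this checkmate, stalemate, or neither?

Black to move; black king on g3.
In check: no.
Legal moves for Black: Kh4, Kg4, Kf4, Kh3, Kf3, Kh2, Kg2, Kf2, Nc3, Na3, Nd2.
Black has 11 legal moves and is not in check → neither.

neither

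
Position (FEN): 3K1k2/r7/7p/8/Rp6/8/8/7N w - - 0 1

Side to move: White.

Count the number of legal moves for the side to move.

White to move; king on d8.
In check: no.
Legal moves: Kc8, Rxa7, Ra6, Ra5, Rxb4, Ra3, Ra2, Ra1, Ng3, Nf2.
Count: 10.

10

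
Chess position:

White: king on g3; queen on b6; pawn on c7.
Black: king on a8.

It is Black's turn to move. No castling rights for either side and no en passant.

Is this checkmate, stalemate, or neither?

stalemate

Black to move; black king on a8.
In check: no.
King squares — a7: attacked by Qb6; b7: attacked by Qb6; b8: attacked by Qb6.
Legal moves for Black: none.
Not in check and no legal moves → stalemate.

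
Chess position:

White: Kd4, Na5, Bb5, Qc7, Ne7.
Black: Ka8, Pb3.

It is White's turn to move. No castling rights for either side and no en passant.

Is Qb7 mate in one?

After Qb7: black king on a8; in check: yes, from the white queen on b7.
King squares — a7: attacked by Qb7; b7: attacked by Na5; b8: attacked by Qb7.
Black has no legal moves → checkmate.

yes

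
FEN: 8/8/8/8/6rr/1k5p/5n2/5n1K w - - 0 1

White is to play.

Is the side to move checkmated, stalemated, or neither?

checkmate

White to move; white king on h1.
In check: yes, from the black knight on f2.
King squares — g1: attacked by Rg4; g2: attacked by Ph3; h2: attacked by Nf1.
Legal moves for White: none.
In check with no legal moves → checkmate.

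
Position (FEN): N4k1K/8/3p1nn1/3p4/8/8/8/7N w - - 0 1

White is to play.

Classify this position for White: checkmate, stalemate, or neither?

checkmate

White to move; white king on h8.
In check: yes, from the black knight on g6.
King squares — g7: attacked by Kf8; h7: attacked by Nf6; g8: attacked by Nf6.
Legal moves for White: none.
In check with no legal moves → checkmate.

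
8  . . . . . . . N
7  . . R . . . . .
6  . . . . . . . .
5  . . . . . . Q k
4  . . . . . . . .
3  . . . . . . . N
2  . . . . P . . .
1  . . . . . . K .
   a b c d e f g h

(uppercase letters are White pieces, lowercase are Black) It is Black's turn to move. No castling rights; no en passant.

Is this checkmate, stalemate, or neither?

checkmate

Black to move; black king on h5.
In check: yes, from the white queen on g5.
King squares — g4: attacked by Qg5; h4: attacked by Qg5; g5: attacked by Nh3; g6: attacked by Qg5; h6: attacked by Qg5.
Legal moves for Black: none.
In check with no legal moves → checkmate.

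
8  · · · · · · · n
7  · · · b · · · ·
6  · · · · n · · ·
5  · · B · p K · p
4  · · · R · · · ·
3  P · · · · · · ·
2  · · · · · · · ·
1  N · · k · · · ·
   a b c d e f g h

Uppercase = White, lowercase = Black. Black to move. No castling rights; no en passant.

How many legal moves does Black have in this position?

Black to move; king on d1.
In check: yes, from the white rook on d4.
Legal moves: Ke2, Ke1, Kc1, Nxd4+, exd4.
Count: 5.

5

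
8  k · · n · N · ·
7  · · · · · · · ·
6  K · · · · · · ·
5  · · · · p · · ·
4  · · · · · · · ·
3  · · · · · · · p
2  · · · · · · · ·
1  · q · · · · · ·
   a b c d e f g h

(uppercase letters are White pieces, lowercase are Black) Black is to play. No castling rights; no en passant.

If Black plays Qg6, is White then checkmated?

no

After Qg6: white king on a6; in check: yes, from the black queen on g6.
White has 4 legal replies: Kb5, Ka5, Nxg6, Ne6.
In check but a legal move exists → not checkmate.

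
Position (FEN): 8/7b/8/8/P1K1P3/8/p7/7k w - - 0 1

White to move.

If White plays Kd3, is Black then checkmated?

no

After Kd3: black king on h1; in check: no.
Black is not in check, so this cannot be checkmate.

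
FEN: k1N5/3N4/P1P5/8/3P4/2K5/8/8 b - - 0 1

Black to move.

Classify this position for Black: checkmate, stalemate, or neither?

Black to move; black king on a8.
In check: no.
King squares — a7: attacked by Nc8; b7: attacked by Pa6; b8: attacked by Nd7.
Legal moves for Black: none.
Not in check and no legal moves → stalemate.

stalemate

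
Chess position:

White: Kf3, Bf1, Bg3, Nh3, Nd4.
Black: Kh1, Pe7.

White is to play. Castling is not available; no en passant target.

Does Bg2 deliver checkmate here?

yes

After Bg2: black king on h1; in check: yes, from the white bishop on g2.
King squares — g1: attacked by Nh3; g2: attacked by Kf3; h2: attacked by Bg3.
Black has no legal moves → checkmate.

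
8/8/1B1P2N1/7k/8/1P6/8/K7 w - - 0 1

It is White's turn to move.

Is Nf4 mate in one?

no

After Nf4: black king on h5; in check: yes, from the white knight on f4.
Black has 4 legal replies: Kh6, Kg5, Kh4, Kg4.
In check but a legal move exists → not checkmate.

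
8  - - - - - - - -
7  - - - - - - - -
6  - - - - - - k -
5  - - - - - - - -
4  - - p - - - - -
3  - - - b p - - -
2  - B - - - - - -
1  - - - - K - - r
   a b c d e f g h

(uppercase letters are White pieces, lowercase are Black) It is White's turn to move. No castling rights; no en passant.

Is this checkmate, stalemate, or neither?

White to move; white king on e1.
In check: yes, from the black rook on h1.
King squares — d1: attacked by Rh1; f1: attacked by Rh1; d2: attacked by Pe3; e2: attacked by Bd3; f2: attacked by Pe3.
Legal moves for White: none.
In check with no legal moves → checkmate.

checkmate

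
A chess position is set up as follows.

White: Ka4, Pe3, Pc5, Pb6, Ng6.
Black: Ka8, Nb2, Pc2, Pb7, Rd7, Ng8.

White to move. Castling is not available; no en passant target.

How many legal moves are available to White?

White to move; king on a4.
In check: yes, from the black knight on b2.
Legal moves: Kb5, Ka5, Kb4, Kb3, Ka3.
Count: 5.

5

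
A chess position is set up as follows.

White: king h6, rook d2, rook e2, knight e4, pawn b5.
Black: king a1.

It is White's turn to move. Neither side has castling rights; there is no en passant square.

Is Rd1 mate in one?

After Rd1: black king on a1; in check: yes, from the white rook on d1.
King squares — b1: attacked by Rd1; a2: attacked by Re2; b2: attacked by Re2.
Black has no legal moves → checkmate.

yes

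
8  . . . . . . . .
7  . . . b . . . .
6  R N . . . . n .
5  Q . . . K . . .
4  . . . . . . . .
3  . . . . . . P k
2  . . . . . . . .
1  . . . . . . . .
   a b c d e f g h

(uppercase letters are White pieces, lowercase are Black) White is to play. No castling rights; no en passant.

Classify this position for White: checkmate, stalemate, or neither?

neither

White to move; white king on e5.
In check: yes, from the black knight on g6.
King squares — d4: available; e4: available; f4: attacked by Ng6; d5: available; f5: attacked by Bd7; d6: available; e6: attacked by Bd7; f6: available.
Legal moves for White: Kf6, Kd6, Kd5, Ke4, Kd4.
White is in check but has 5 legal moves → neither.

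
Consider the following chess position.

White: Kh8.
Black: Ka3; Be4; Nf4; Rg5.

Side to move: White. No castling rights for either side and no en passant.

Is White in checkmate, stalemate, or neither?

White to move; white king on h8.
In check: no.
King squares — g7: attacked by Rg5; h7: attacked by Be4; g8: attacked by Rg5.
Legal moves for White: none.
Not in check and no legal moves → stalemate.

stalemate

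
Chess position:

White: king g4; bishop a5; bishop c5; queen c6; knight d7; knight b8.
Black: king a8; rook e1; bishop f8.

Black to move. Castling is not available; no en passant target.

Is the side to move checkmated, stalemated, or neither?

Black to move; black king on a8.
In check: yes, from the white queen on c6.
King squares — a7: attacked by Bc5; b7: attacked by Qc6; b8: attacked by Nd7.
Legal moves for Black: none.
In check with no legal moves → checkmate.

checkmate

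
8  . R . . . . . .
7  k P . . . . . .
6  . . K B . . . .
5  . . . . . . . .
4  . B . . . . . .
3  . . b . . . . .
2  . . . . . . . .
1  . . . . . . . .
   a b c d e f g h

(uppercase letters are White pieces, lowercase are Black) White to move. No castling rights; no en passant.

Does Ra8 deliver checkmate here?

After Ra8: black king on a7; in check: yes, from the white rook on a8.
King squares — a6: attacked by Ra8; b6: attacked by Kc6; b7: attacked by Kc6; a8: attacked by Pb7; b8: attacked by Bd6.
Black has no legal moves → checkmate.

yes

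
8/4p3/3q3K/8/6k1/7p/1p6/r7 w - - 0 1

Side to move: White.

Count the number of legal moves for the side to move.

White to move; king on h6.
In check: yes, from the black queen on d6.
Legal moves: Kh7, Kg7.
Count: 2.

2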